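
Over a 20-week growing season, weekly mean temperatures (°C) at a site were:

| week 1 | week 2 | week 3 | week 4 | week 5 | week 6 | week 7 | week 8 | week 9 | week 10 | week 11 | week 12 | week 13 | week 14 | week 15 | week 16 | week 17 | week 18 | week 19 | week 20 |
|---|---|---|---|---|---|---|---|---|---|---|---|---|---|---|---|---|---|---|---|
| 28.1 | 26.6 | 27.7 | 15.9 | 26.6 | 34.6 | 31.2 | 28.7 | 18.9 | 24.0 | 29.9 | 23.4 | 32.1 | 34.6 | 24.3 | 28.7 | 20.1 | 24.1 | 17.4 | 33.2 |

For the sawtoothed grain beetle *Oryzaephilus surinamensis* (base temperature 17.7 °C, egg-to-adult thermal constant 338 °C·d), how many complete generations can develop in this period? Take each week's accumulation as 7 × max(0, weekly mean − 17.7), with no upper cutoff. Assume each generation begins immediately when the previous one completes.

Weekly DD (7 × max(0, T̄ − 17.7)): 72.8, 62.3, 70.0, 0.0, 62.3, 118.3, 94.5, 77.0, 8.4, 44.1, 85.4, 39.9, 100.8, 118.3, 46.2, 77.0, 16.8, 44.8, 0.0, 108.5.
Season total = 1247.4 DD.
Complete generations = ⌊1247.4 / 338⌋ = 3.

3 generations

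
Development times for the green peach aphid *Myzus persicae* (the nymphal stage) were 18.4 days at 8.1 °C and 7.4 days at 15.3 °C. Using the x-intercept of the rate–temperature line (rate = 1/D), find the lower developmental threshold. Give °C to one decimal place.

3.3 °C

Equal thermal constants: D₁(T₁ − T_b) = D₂(T₂ − T_b).
18.4·(8.1 − T_b) = 7.4·(15.3 − T_b)
T_b = (18.4·8.1 − 7.4·15.3) / (18.4 − 7.4) = 35.82 / 11.0 = 3.256 °C ≈ 3.3 °C.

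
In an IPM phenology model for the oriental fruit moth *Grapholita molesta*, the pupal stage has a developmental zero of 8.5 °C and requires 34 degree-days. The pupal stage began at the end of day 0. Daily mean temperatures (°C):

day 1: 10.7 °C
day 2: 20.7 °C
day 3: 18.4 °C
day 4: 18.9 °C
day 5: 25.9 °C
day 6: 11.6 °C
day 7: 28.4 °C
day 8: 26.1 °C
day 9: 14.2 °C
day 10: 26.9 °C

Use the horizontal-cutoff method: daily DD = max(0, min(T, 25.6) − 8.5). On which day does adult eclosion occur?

day 4

Daily DD above 8.5 °C (capped at 17.1): 2.2, 12.2, 9.9, 10.4, 17.1, 3.1, 17.1, 17.1, 5.7, 17.1.
Cumulative: 2.2, 14.4, 24.3, 34.7, 51.8, 54.9, 72.0, 89.1, 94.8, 111.9.
The total first reaches 34 DD on day 4.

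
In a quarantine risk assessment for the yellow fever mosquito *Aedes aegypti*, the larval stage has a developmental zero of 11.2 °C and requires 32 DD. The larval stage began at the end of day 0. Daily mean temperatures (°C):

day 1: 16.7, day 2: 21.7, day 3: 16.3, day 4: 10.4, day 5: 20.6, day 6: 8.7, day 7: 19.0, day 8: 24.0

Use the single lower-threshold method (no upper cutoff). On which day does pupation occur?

day 7

Daily DD above 11.2 °C: 5.5, 10.5, 5.1, 0.0, 9.4, 0.0, 7.8, 12.8.
Cumulative: 5.5, 16.0, 21.1, 21.1, 30.5, 30.5, 38.3, 51.1.
The total first reaches 32 DD on day 7.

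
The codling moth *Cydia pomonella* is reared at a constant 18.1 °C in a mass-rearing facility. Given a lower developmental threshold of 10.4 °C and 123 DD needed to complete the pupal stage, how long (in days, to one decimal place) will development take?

Daily accumulation = 18.1 − 10.4 = 7.7 DD/day.
Duration = 123 / 7.7 = 15.974 ≈ 16.0 days.

16.0 days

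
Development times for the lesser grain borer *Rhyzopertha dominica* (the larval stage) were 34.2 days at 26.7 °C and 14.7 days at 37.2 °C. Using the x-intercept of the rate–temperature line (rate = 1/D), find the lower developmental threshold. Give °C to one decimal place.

18.8 °C

Linear rate model ⇒ the product D·(T − T_b) is constant across temperatures.
34.2·(26.7 − T_b) = 14.7·(37.2 − T_b)
T_b = (34.2·26.7 − 14.7·37.2) / (34.2 − 14.7) = 366.30 / 19.5 = 18.785 °C ≈ 18.8 °C.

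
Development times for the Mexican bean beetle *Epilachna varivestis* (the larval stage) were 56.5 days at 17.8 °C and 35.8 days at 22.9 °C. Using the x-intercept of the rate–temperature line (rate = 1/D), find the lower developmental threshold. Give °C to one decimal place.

Under the model K = D·(T − T_b), so D₁·(T₁ − T_b) = D₂·(T₂ − T_b).
56.5·(17.8 − T_b) = 35.8·(22.9 − T_b)
T_b = (56.5·17.8 − 35.8·22.9) / (56.5 − 35.8) = 185.88 / 20.7 = 8.980 °C ≈ 9.0 °C.

9.0 °C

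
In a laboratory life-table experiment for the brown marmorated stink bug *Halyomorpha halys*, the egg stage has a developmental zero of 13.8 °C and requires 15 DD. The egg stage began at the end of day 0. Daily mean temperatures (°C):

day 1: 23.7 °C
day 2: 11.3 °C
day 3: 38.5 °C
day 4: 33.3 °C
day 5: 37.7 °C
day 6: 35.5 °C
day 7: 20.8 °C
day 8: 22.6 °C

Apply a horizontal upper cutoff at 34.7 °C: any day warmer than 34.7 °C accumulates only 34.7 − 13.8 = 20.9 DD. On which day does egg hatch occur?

Daily DD above 13.8 °C (capped at 20.9): 9.9, 0.0, 20.9, 19.5, 20.9, 20.9, 7.0, 8.8.
Cumulative: 9.9, 9.9, 30.8, 50.3, 71.2, 92.1, 99.1, 107.9.
The total first reaches 15 DD on day 3.

day 3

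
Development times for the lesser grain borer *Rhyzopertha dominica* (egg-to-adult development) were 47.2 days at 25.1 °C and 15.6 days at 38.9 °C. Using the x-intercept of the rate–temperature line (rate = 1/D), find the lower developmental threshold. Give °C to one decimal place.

Linear rate model ⇒ the product D·(T − T_b) is constant across temperatures.
47.2·(25.1 − T_b) = 15.6·(38.9 − T_b)
T_b = (47.2·25.1 − 15.6·38.9) / (47.2 − 15.6) = 577.88 / 31.6 = 18.287 °C ≈ 18.3 °C.

18.3 °C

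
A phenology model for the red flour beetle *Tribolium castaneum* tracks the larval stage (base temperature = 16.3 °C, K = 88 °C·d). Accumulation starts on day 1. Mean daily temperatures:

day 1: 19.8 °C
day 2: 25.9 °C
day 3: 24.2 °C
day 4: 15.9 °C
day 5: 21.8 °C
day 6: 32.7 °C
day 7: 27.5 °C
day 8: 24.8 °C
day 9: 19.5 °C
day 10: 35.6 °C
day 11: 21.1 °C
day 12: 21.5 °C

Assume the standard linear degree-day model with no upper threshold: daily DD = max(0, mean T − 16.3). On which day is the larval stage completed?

day 11

Daily DD above 16.3 °C: 3.5, 9.6, 7.9, 0.0, 5.5, 16.4, 11.2, 8.5, 3.2, 19.3, 4.8, 5.2.
Cumulative: 3.5, 13.1, 21.0, 21.0, 26.5, 42.9, 54.1, 62.6, 65.8, 85.1, 89.9, 95.1.
The total first reaches 88 DD on day 11.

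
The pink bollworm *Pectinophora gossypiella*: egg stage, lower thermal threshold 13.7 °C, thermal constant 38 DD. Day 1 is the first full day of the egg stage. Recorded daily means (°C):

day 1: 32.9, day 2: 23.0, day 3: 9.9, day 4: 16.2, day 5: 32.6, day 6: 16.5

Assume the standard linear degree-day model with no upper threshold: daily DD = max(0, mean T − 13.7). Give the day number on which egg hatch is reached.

day 5

Daily DD above 13.7 °C: 19.2, 9.3, 0.0, 2.5, 18.9, 2.8.
Cumulative: 19.2, 28.5, 28.5, 31.0, 49.9, 52.7.
The total first reaches 38 DD on day 5.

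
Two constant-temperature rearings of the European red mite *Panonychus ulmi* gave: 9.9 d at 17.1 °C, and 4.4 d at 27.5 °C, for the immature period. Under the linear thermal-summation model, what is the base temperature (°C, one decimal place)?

8.8 °C

Equal thermal constants: D₁(T₁ − T_b) = D₂(T₂ − T_b).
9.9·(17.1 − T_b) = 4.4·(27.5 − T_b)
T_b = (9.9·17.1 − 4.4·27.5) / (9.9 − 4.4) = 48.29 / 5.5 = 8.780 °C ≈ 8.8 °C.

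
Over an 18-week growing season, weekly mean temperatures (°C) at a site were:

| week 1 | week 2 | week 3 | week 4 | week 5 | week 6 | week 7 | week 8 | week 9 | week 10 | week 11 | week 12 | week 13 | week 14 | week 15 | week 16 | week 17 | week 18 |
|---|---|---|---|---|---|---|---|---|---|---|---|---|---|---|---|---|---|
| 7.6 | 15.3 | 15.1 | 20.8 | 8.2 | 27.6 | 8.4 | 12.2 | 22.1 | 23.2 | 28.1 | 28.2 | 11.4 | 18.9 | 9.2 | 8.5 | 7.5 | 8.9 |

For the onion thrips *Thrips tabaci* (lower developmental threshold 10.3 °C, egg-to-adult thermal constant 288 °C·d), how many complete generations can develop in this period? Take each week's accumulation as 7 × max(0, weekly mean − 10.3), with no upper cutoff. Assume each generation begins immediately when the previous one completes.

Weekly DD (7 × max(0, T̄ − 10.3)): 0.0, 35.0, 33.6, 73.5, 0.0, 121.1, 0.0, 13.3, 82.6, 90.3, 124.6, 125.3, 7.7, 60.2, 0.0, 0.0, 0.0, 0.0.
Season total = 767.2 DD.
Complete generations = ⌊767.2 / 288⌋ = 2.

2 generations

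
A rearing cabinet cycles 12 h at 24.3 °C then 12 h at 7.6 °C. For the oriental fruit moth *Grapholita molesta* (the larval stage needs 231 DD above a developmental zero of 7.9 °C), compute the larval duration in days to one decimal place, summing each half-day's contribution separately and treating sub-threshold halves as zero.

Day half: max(0, 24.3 − 7.9) × 0.5 = 16.4 × 0.5 = 8.20 DD.
Night half: max(0, 7.6 − 7.9) × 0.5 = 0.0 × 0.5 = 0.00 DD.
Per 24 h: 8.20 DD/day.
Duration = 231 / 8.20 = 28.171 ≈ 28.2 days.

28.2 days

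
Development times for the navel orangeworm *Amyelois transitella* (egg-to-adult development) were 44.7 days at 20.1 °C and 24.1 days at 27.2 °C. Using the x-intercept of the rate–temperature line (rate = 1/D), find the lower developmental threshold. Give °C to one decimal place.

11.8 °C

Equal thermal constants: D₁(T₁ − T_b) = D₂(T₂ − T_b).
44.7·(20.1 − T_b) = 24.1·(27.2 − T_b)
T_b = (44.7·20.1 − 24.1·27.2) / (44.7 − 24.1) = 242.95 / 20.6 = 11.794 °C ≈ 11.8 °C.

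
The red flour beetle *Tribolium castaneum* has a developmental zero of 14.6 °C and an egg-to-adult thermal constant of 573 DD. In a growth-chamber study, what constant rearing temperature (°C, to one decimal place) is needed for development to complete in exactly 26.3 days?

Required daily accumulation = 573 / 26.3 = 21.787 DD/day.
T = T_base + 21.787 = 14.6 + 21.787 = 36.387 ≈ 36.4 °C.

36.4 °C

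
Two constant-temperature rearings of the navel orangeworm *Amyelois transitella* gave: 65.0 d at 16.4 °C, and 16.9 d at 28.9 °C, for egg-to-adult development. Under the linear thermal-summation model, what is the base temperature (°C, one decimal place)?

12.0 °C

Linear rate model ⇒ the product D·(T − T_b) is constant across temperatures.
65.0·(16.4 − T_b) = 16.9·(28.9 − T_b)
T_b = (65.0·16.4 − 16.9·28.9) / (65.0 − 16.9) = 577.59 / 48.1 = 12.008 °C ≈ 12.0 °C.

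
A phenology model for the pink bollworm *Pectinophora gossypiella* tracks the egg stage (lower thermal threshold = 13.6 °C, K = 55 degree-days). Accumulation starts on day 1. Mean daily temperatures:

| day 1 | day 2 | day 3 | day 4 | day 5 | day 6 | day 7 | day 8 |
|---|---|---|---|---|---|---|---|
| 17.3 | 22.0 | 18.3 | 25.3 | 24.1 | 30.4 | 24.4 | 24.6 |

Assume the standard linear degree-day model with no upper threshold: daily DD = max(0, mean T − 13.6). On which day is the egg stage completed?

day 6

Daily DD above 13.6 °C: 3.7, 8.4, 4.7, 11.7, 10.5, 16.8, 10.8, 11.0.
Cumulative: 3.7, 12.1, 16.8, 28.5, 39.0, 55.8, 66.6, 77.6.
The total first reaches 55 DD on day 6.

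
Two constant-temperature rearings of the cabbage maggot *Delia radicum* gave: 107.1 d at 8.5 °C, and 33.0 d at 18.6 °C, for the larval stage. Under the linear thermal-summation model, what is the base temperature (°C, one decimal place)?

4.0 °C

Equal thermal constants: D₁(T₁ − T_b) = D₂(T₂ − T_b).
107.1·(8.5 − T_b) = 33.0·(18.6 − T_b)
T_b = (107.1·8.5 − 33.0·18.6) / (107.1 − 33.0) = 296.55 / 74.1 = 4.002 °C ≈ 4.0 °C.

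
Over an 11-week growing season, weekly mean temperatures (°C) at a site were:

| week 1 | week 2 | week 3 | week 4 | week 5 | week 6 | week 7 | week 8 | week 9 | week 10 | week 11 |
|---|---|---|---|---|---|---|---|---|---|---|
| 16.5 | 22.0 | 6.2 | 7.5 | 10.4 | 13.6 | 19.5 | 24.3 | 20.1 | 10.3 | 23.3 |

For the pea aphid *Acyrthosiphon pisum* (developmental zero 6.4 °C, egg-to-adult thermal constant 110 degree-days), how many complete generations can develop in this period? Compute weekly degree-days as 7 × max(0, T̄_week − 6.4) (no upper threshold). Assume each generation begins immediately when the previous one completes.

Weekly DD (7 × max(0, T̄ − 6.4)): 70.7, 109.2, 0.0, 7.7, 28.0, 50.4, 91.7, 125.3, 95.9, 27.3, 118.3.
Season total = 724.5 DD.
Complete generations = ⌊724.5 / 110⌋ = 6.

6 generations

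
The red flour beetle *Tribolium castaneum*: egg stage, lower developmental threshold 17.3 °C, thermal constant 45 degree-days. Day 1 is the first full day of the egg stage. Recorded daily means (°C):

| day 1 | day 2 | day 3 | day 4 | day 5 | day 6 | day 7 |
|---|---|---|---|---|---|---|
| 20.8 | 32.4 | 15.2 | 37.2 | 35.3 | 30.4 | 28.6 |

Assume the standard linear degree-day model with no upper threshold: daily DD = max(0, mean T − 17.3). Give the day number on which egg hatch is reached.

day 5

Daily DD above 17.3 °C: 3.5, 15.1, 0.0, 19.9, 18.0, 13.1, 11.3.
Cumulative: 3.5, 18.6, 18.6, 38.5, 56.5, 69.6, 80.9.
The total first reaches 45 DD on day 5.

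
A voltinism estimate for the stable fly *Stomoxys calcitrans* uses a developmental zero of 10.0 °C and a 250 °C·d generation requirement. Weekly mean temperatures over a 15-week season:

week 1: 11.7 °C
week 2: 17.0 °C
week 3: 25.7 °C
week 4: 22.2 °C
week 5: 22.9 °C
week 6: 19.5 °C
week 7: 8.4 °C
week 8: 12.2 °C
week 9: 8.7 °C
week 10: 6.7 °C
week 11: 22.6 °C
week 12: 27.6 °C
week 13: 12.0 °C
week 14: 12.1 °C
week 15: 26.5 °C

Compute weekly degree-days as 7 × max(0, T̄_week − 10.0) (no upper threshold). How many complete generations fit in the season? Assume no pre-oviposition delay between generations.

3 generations

Weekly DD (7 × max(0, T̄ − 10.0)): 11.9, 49.0, 109.9, 85.4, 90.3, 66.5, 0.0, 15.4, 0.0, 0.0, 88.2, 123.2, 14.0, 14.7, 115.5.
Season total = 784.0 DD.
Complete generations = ⌊784.0 / 250⌋ = 3.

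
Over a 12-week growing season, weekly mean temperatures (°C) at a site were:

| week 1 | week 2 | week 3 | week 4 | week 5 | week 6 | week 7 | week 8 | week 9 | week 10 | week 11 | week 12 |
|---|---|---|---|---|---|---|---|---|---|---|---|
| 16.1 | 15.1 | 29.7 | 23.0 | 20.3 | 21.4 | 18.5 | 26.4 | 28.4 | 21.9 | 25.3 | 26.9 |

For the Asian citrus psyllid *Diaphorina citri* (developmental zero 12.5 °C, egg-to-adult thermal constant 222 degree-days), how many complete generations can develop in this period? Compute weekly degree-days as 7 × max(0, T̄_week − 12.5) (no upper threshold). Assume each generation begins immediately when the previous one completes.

Weekly DD (7 × max(0, T̄ − 12.5)): 25.2, 18.2, 120.4, 73.5, 54.6, 62.3, 42.0, 97.3, 111.3, 65.8, 89.6, 100.8.
Season total = 861.0 DD.
Complete generations = ⌊861.0 / 222⌋ = 3.

3 generations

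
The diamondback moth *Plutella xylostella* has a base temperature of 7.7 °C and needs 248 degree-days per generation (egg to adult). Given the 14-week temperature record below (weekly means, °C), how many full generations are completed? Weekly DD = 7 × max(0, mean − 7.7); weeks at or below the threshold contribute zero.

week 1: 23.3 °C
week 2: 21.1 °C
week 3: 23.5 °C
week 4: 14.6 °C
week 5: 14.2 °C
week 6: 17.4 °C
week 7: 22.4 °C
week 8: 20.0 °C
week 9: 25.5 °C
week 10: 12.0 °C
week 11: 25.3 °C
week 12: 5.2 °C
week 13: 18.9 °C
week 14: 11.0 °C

4 generations

Weekly DD (7 × max(0, T̄ − 7.7)): 109.2, 93.8, 110.6, 48.3, 45.5, 67.9, 102.9, 86.1, 124.6, 30.1, 123.2, 0.0, 78.4, 23.1.
Season total = 1043.7 DD.
Complete generations = ⌊1043.7 / 248⌋ = 4.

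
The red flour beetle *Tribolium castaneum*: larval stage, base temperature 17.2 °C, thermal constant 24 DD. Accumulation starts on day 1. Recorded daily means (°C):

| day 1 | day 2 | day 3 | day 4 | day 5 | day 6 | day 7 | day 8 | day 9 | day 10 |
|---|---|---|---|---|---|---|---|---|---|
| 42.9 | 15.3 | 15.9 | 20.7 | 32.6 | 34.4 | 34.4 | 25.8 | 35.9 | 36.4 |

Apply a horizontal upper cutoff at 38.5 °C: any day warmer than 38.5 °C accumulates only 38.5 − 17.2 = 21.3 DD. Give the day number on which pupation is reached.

Daily DD above 17.2 °C (capped at 21.3): 21.3, 0.0, 0.0, 3.5, 15.4, 17.2, 17.2, 8.6, 18.7, 19.2.
Cumulative: 21.3, 21.3, 21.3, 24.8, 40.2, 57.4, 74.6, 83.2, 101.9, 121.1.
The total first reaches 24 DD on day 4.

day 4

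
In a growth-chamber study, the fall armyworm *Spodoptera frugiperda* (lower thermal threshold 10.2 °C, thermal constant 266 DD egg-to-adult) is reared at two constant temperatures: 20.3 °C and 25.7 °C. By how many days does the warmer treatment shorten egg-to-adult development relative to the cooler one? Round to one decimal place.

At 20.3 °C: 266 / (20.3 − 10.2) = 266 / 10.1 = 26.337 d.
At 25.7 °C: 266 / (25.7 − 10.2) = 266 / 15.5 = 17.161 d.
Difference = |26.337 − 17.161| = 9.175 ≈ 9.2 days.

9.2 days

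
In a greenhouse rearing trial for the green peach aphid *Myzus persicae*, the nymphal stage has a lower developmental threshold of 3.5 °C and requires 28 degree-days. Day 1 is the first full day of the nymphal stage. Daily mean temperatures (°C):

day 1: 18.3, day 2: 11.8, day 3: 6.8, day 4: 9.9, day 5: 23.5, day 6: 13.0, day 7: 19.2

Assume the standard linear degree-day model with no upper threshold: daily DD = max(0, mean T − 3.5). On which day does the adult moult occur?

day 4

Daily DD above 3.5 °C: 14.8, 8.3, 3.3, 6.4, 20.0, 9.5, 15.7.
Cumulative: 14.8, 23.1, 26.4, 32.8, 52.8, 62.3, 78.0.
The total first reaches 28 DD on day 4.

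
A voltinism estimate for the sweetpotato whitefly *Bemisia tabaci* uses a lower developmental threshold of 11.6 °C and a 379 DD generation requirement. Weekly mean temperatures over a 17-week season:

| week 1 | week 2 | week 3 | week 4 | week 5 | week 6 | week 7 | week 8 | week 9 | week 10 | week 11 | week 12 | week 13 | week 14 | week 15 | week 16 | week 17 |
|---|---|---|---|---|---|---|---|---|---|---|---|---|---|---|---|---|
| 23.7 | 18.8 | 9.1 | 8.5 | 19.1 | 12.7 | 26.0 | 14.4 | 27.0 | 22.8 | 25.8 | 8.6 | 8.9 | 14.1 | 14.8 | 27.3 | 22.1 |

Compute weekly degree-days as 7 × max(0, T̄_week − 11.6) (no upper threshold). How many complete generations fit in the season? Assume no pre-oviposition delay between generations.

Weekly DD (7 × max(0, T̄ − 11.6)): 84.7, 50.4, 0.0, 0.0, 52.5, 7.7, 100.8, 19.6, 107.8, 78.4, 99.4, 0.0, 0.0, 17.5, 22.4, 109.9, 73.5.
Season total = 824.6 DD.
Complete generations = ⌊824.6 / 379⌋ = 2.

2 generations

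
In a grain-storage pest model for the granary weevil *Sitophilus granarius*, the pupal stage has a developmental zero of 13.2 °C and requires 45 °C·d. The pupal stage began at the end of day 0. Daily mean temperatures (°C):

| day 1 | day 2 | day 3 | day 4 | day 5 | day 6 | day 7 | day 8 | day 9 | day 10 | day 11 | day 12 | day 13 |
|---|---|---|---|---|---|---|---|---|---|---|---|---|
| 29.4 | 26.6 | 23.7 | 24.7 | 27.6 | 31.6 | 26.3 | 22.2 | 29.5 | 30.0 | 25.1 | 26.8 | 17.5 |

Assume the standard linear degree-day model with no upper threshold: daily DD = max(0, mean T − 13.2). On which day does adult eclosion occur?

Daily DD above 13.2 °C: 16.2, 13.4, 10.5, 11.5, 14.4, 18.4, 13.1, 9.0, 16.3, 16.8, 11.9, 13.6, 4.3.
Cumulative: 16.2, 29.6, 40.1, 51.6, 66.0, 84.4, 97.5, 106.5, 122.8, 139.6, 151.5, 165.1, 169.4.
The total first reaches 45 DD on day 4.

day 4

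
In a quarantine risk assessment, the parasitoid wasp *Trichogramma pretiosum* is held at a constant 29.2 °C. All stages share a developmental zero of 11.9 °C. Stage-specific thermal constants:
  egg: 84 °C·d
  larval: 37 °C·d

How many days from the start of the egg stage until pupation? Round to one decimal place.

7.0 days

Daily accumulation at 29.2 °C = 29.2 − 11.9 = 17.3 DD/day.
Total K = 84 + 37 = 121 DD.
Total duration = 121 / 17.3 = 6.994 ≈ 7.0 days.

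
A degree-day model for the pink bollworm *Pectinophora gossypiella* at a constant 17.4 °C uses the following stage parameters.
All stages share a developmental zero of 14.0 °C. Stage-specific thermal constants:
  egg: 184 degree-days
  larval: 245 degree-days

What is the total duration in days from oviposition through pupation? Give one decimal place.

Daily accumulation at 17.4 °C = 17.4 − 14.0 = 3.4 DD/day.
Total K = 184 + 245 = 429 DD.
Total duration = 429 / 3.4 = 126.176 ≈ 126.2 days.

126.2 days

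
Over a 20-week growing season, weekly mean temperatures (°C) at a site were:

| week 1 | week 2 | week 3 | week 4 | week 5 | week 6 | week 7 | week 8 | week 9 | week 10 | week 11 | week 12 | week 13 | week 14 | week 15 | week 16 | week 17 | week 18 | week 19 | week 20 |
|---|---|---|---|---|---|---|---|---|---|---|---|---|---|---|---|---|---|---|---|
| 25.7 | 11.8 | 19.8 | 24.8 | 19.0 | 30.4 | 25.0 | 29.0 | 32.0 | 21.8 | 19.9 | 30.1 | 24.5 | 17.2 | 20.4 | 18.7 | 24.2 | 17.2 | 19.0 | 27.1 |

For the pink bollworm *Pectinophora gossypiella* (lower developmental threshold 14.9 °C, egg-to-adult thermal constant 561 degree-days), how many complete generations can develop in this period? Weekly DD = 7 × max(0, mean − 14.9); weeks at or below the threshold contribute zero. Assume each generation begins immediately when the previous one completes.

Weekly DD (7 × max(0, T̄ − 14.9)): 75.6, 0.0, 34.3, 69.3, 28.7, 108.5, 70.7, 98.7, 119.7, 48.3, 35.0, 106.4, 67.2, 16.1, 38.5, 26.6, 65.1, 16.1, 28.7, 85.4.
Season total = 1138.9 DD.
Complete generations = ⌊1138.9 / 561⌋ = 2.

2 generations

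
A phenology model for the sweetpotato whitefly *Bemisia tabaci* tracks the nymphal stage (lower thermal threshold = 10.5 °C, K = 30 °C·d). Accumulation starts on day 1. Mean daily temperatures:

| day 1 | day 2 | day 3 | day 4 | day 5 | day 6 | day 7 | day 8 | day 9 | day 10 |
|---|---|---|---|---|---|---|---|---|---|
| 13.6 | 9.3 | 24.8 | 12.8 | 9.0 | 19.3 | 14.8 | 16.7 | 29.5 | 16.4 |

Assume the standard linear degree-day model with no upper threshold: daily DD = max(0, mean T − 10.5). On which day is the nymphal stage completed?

Daily DD above 10.5 °C: 3.1, 0.0, 14.3, 2.3, 0.0, 8.8, 4.3, 6.2, 19.0, 5.9.
Cumulative: 3.1, 3.1, 17.4, 19.7, 19.7, 28.5, 32.8, 39.0, 58.0, 63.9.
The total first reaches 30 DD on day 7.

day 7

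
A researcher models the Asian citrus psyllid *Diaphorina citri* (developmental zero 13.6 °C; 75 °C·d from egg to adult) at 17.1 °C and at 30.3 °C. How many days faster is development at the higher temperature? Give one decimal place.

16.9 days

At 17.1 °C: 75 / (17.1 − 13.6) = 75 / 3.5 = 21.429 d.
At 30.3 °C: 75 / (30.3 − 13.6) = 75 / 16.7 = 4.491 d.
Difference = |21.429 − 4.491| = 16.938 ≈ 16.9 days.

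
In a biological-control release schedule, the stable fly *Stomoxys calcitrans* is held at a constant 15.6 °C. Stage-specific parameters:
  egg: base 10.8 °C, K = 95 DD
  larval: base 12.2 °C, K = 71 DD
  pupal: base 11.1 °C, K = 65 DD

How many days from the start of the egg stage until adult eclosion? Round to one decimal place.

55.1 days

egg: 95 / (15.6 − 10.8) = 95 / 4.8 = 19.792 d.
larval: 71 / (15.6 − 12.2) = 71 / 3.4 = 20.882 d.
pupal: 65 / (15.6 − 11.1) = 65 / 4.5 = 14.444 d.
Sum = 55.118 ≈ 55.1 days.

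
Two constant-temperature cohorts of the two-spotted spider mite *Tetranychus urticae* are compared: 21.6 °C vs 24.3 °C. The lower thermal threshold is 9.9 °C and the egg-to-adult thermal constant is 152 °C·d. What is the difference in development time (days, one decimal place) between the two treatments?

At 21.6 °C: 152 / (21.6 − 9.9) = 152 / 11.7 = 12.991 d.
At 24.3 °C: 152 / (24.3 − 9.9) = 152 / 14.4 = 10.556 d.
Difference = |12.991 − 10.556| = 2.436 ≈ 2.4 days.

2.4 days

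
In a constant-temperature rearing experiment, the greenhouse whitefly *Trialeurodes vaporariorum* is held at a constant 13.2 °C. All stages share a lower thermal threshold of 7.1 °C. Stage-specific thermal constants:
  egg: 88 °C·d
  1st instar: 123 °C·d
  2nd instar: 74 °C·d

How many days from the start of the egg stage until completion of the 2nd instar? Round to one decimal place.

Daily accumulation at 13.2 °C = 13.2 − 7.1 = 6.1 DD/day.
Total K = 88 + 123 + 74 = 285 DD.
Total duration = 285 / 6.1 = 46.721 ≈ 46.7 days.

46.7 days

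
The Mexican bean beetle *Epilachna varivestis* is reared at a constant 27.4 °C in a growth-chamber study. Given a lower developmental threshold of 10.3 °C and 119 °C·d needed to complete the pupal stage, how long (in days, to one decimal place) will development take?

Daily accumulation = 27.4 − 10.3 = 17.1 DD/day.
Duration = 119 / 17.1 = 6.959 ≈ 7.0 days.

7.0 days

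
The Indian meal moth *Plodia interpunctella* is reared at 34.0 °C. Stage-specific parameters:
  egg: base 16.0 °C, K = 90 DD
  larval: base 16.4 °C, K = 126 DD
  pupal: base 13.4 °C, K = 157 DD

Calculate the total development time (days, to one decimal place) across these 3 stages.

egg: 90 / (34.0 − 16.0) = 90 / 18.0 = 5.000 d.
larval: 126 / (34.0 − 16.4) = 126 / 17.6 = 7.159 d.
pupal: 157 / (34.0 − 13.4) = 157 / 20.6 = 7.621 d.
Sum = 19.780 ≈ 19.8 days.

19.8 days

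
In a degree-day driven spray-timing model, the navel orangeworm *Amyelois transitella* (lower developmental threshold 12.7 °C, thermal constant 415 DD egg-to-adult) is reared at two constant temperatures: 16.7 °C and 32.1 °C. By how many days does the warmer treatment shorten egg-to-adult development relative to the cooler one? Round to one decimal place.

82.4 days

At 16.7 °C: 415 / (16.7 − 12.7) = 415 / 4.0 = 103.750 d.
At 32.1 °C: 415 / (32.1 − 12.7) = 415 / 19.4 = 21.392 d.
Difference = |103.750 − 21.392| = 82.358 ≈ 82.4 days.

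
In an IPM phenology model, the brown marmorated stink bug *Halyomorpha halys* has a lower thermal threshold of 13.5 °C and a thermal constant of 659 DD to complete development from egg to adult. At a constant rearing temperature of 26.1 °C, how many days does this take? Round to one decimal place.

Daily accumulation = 26.1 − 13.5 = 12.6 DD/day.
Duration = 659 / 12.6 = 52.302 ≈ 52.3 days.

52.3 days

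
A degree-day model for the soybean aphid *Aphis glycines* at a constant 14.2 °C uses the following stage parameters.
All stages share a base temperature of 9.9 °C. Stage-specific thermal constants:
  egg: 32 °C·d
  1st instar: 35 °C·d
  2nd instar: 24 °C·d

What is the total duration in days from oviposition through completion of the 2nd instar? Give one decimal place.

Daily accumulation at 14.2 °C = 14.2 − 9.9 = 4.3 DD/day.
Total K = 32 + 35 + 24 = 91 DD.
Total duration = 91 / 4.3 = 21.163 ≈ 21.2 days.

21.2 days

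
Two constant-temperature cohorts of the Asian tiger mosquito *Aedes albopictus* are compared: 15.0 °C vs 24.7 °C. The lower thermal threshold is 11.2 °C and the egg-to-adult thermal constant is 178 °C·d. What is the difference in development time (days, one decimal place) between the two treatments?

33.7 days

At 15.0 °C: 178 / (15.0 − 11.2) = 178 / 3.8 = 46.842 d.
At 24.7 °C: 178 / (24.7 − 11.2) = 178 / 13.5 = 13.185 d.
Difference = |46.842 − 13.185| = 33.657 ≈ 33.7 days.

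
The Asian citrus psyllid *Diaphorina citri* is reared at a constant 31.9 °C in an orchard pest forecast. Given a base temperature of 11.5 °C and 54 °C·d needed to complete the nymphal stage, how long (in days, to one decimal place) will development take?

Daily accumulation = 31.9 − 11.5 = 20.4 DD/day.
Duration = 54 / 20.4 = 2.647 ≈ 2.6 days.

2.6 days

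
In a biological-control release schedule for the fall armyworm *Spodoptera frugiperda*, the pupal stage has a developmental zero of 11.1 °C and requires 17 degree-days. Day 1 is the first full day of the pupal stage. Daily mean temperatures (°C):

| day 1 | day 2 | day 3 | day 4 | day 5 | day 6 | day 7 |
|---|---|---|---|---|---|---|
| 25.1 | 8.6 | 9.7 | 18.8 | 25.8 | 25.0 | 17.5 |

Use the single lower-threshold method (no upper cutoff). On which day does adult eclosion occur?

day 4

Daily DD above 11.1 °C: 14.0, 0.0, 0.0, 7.7, 14.7, 13.9, 6.4.
Cumulative: 14.0, 14.0, 14.0, 21.7, 36.4, 50.3, 56.7.
The total first reaches 17 DD on day 4.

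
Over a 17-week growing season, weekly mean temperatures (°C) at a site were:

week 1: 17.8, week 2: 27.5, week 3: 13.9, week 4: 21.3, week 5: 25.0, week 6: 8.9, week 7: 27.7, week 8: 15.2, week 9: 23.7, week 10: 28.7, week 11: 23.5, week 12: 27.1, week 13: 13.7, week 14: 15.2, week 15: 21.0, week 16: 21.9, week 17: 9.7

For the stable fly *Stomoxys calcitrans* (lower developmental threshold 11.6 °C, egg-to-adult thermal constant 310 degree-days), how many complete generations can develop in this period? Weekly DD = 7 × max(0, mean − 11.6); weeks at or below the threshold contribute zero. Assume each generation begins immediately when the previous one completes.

3 generations

Weekly DD (7 × max(0, T̄ − 11.6)): 43.4, 111.3, 16.1, 67.9, 93.8, 0.0, 112.7, 25.2, 84.7, 119.7, 83.3, 108.5, 14.7, 25.2, 65.8, 72.1, 0.0.
Season total = 1044.4 DD.
Complete generations = ⌊1044.4 / 310⌋ = 3.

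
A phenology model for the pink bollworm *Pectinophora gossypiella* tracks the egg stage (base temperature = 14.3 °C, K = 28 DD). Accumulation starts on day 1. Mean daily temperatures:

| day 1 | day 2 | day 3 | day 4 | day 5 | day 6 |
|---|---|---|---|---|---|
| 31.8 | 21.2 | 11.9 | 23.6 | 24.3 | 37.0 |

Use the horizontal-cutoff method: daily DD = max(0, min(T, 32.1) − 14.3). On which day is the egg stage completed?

Daily DD above 14.3 °C (capped at 17.8): 17.5, 6.9, 0.0, 9.3, 10.0, 17.8.
Cumulative: 17.5, 24.4, 24.4, 33.7, 43.7, 61.5.
The total first reaches 28 DD on day 4.

day 4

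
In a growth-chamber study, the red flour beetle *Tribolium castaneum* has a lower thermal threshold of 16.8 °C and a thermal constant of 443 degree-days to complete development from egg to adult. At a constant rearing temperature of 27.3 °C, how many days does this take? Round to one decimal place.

Daily accumulation = 27.3 − 16.8 = 10.5 DD/day.
Duration = 443 / 10.5 = 42.190 ≈ 42.2 days.

42.2 days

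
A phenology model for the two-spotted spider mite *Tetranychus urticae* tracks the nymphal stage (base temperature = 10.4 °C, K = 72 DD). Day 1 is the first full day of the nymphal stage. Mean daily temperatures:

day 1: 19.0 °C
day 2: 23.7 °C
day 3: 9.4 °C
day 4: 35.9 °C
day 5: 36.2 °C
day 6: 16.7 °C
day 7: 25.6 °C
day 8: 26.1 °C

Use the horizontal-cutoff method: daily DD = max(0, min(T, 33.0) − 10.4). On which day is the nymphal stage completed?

Daily DD above 10.4 °C (capped at 22.6): 8.6, 13.3, 0.0, 22.6, 22.6, 6.3, 15.2, 15.7.
Cumulative: 8.6, 21.9, 21.9, 44.5, 67.1, 73.4, 88.6, 104.3.
The total first reaches 72 DD on day 6.

day 6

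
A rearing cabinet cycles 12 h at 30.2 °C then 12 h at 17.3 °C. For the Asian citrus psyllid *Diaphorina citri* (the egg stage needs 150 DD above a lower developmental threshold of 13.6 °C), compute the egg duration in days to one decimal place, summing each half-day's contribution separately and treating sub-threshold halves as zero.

14.8 days

Day half: max(0, 30.2 − 13.6) × 0.5 = 16.6 × 0.5 = 8.30 DD.
Night half: max(0, 17.3 − 13.6) × 0.5 = 3.7 × 0.5 = 1.85 DD.
Per 24 h: 10.15 DD/day.
Duration = 150 / 10.15 = 14.778 ≈ 14.8 days.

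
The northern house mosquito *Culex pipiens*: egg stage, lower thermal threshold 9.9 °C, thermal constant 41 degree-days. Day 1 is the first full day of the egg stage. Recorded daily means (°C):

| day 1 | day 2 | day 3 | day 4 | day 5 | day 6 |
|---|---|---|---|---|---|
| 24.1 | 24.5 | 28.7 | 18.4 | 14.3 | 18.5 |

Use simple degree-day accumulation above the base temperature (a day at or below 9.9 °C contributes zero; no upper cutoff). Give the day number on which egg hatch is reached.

Daily DD above 9.9 °C: 14.2, 14.6, 18.8, 8.5, 4.4, 8.6.
Cumulative: 14.2, 28.8, 47.6, 56.1, 60.5, 69.1.
The total first reaches 41 DD on day 3.

day 3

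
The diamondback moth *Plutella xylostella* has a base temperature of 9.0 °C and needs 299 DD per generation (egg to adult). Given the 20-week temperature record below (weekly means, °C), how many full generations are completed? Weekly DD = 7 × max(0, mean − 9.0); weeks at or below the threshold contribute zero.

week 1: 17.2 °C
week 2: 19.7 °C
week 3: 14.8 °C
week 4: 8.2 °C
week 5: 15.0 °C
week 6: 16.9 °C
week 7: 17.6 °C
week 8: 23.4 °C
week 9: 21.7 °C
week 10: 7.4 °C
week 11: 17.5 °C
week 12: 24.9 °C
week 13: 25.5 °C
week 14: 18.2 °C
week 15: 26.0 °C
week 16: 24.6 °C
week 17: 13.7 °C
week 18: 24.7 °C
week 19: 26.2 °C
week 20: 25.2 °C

Weekly DD (7 × max(0, T̄ − 9.0)): 57.4, 74.9, 40.6, 0.0, 42.0, 55.3, 60.2, 100.8, 88.9, 0.0, 59.5, 111.3, 115.5, 64.4, 119.0, 109.2, 32.9, 109.9, 120.4, 113.4.
Season total = 1475.6 DD.
Complete generations = ⌊1475.6 / 299⌋ = 4.

4 generations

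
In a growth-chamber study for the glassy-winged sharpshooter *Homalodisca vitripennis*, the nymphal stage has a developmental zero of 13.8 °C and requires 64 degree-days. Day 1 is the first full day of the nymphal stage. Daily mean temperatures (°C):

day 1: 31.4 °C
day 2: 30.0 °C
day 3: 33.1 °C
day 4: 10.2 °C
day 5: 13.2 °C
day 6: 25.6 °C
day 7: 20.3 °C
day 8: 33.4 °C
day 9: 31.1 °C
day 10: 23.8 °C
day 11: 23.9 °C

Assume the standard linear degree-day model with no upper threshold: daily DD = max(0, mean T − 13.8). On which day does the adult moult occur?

Daily DD above 13.8 °C: 17.6, 16.2, 19.3, 0.0, 0.0, 11.8, 6.5, 19.6, 17.3, 10.0, 10.1.
Cumulative: 17.6, 33.8, 53.1, 53.1, 53.1, 64.9, 71.4, 91.0, 108.3, 118.3, 128.4.
The total first reaches 64 DD on day 6.

day 6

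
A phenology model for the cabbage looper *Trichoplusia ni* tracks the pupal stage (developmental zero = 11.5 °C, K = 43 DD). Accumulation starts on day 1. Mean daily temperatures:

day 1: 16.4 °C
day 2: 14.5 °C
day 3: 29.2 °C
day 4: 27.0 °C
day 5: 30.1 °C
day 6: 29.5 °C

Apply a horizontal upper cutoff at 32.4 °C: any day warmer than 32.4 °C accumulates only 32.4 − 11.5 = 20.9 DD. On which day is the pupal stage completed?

Daily DD above 11.5 °C (capped at 20.9): 4.9, 3.0, 17.7, 15.5, 18.6, 18.0.
Cumulative: 4.9, 7.9, 25.6, 41.1, 59.7, 77.7.
The total first reaches 43 DD on day 5.

day 5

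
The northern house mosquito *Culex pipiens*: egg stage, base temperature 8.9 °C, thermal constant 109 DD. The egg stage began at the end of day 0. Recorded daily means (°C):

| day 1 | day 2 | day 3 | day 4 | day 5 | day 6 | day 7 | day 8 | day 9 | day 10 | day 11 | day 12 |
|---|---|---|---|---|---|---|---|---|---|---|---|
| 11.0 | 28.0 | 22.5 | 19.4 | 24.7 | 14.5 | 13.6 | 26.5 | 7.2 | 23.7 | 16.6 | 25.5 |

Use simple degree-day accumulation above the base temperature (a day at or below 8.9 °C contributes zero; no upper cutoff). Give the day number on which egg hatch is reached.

Daily DD above 8.9 °C: 2.1, 19.1, 13.6, 10.5, 15.8, 5.6, 4.7, 17.6, 0.0, 14.8, 7.7, 16.6.
Cumulative: 2.1, 21.2, 34.8, 45.3, 61.1, 66.7, 71.4, 89.0, 89.0, 103.8, 111.5, 128.1.
The total first reaches 109 DD on day 11.

day 11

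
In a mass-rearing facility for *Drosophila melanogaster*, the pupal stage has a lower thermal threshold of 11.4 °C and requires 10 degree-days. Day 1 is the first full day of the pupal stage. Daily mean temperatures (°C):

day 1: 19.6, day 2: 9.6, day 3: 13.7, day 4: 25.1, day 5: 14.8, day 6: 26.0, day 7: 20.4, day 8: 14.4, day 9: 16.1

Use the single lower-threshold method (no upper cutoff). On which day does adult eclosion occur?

Daily DD above 11.4 °C: 8.2, 0.0, 2.3, 13.7, 3.4, 14.6, 9.0, 3.0, 4.7.
Cumulative: 8.2, 8.2, 10.5, 24.2, 27.6, 42.2, 51.2, 54.2, 58.9.
The total first reaches 10 DD on day 3.

day 3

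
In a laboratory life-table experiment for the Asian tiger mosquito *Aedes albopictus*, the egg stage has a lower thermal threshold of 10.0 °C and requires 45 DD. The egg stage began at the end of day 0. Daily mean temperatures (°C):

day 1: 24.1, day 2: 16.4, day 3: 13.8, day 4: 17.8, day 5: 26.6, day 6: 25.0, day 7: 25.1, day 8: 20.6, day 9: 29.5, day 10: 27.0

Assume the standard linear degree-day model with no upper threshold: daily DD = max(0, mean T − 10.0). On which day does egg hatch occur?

day 5

Daily DD above 10.0 °C: 14.1, 6.4, 3.8, 7.8, 16.6, 15.0, 15.1, 10.6, 19.5, 17.0.
Cumulative: 14.1, 20.5, 24.3, 32.1, 48.7, 63.7, 78.8, 89.4, 108.9, 125.9.
The total first reaches 45 DD on day 5.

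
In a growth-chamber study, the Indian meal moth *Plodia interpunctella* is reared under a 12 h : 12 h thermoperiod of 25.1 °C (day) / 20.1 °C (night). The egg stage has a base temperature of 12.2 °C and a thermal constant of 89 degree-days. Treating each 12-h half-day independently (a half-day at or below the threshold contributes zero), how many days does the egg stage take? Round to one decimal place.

Day half: max(0, 25.1 − 12.2) × 0.5 = 12.9 × 0.5 = 6.45 DD.
Night half: max(0, 20.1 − 12.2) × 0.5 = 7.9 × 0.5 = 3.95 DD.
Per 24 h: 10.40 DD/day.
Duration = 89 / 10.40 = 8.558 ≈ 8.6 days.

8.6 days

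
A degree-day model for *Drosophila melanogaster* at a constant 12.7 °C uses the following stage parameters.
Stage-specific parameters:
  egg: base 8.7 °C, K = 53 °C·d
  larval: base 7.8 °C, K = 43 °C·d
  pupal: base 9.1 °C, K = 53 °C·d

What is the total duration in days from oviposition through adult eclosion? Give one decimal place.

egg: 53 / (12.7 − 8.7) = 53 / 4.0 = 13.250 d.
larval: 43 / (12.7 − 7.8) = 43 / 4.9 = 8.776 d.
pupal: 53 / (12.7 − 9.1) = 53 / 3.6 = 14.722 d.
Sum = 36.748 ≈ 36.7 days.

36.7 days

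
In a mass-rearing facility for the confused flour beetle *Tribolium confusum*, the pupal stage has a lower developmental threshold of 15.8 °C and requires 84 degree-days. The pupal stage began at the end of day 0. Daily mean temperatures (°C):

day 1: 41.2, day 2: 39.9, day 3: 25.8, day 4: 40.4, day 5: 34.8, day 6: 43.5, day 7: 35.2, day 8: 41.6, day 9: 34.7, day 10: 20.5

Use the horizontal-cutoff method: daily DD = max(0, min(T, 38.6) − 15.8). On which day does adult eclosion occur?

Daily DD above 15.8 °C (capped at 22.8): 22.8, 22.8, 10.0, 22.8, 19.0, 22.8, 19.4, 22.8, 18.9, 4.7.
Cumulative: 22.8, 45.6, 55.6, 78.4, 97.4, 120.2, 139.6, 162.4, 181.3, 186.0.
The total first reaches 84 DD on day 5.

day 5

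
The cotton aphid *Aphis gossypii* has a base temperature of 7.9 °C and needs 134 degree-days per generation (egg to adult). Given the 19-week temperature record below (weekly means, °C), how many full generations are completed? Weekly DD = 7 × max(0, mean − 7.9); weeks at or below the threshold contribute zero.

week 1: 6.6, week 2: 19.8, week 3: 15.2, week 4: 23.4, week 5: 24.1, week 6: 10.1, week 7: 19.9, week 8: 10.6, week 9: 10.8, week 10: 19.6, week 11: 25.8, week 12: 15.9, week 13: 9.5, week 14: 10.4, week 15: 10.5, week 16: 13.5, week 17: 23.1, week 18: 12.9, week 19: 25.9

Weekly DD (7 × max(0, T̄ − 7.9)): 0.0, 83.3, 51.1, 108.5, 113.4, 15.4, 84.0, 18.9, 20.3, 81.9, 125.3, 56.0, 11.2, 17.5, 18.2, 39.2, 106.4, 35.0, 126.0.
Season total = 1111.6 DD.
Complete generations = ⌊1111.6 / 134⌋ = 8.

8 generations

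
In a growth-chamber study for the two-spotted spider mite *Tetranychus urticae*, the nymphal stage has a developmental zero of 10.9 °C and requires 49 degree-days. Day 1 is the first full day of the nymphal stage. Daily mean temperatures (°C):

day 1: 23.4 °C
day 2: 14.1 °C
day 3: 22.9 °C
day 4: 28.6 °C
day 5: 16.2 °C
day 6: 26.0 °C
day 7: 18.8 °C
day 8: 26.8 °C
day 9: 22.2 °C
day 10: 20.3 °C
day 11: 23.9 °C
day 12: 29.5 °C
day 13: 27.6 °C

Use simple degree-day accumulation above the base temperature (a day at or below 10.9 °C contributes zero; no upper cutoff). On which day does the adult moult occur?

Daily DD above 10.9 °C: 12.5, 3.2, 12.0, 17.7, 5.3, 15.1, 7.9, 15.9, 11.3, 9.4, 13.0, 18.6, 16.7.
Cumulative: 12.5, 15.7, 27.7, 45.4, 50.7, 65.8, 73.7, 89.6, 100.9, 110.3, 123.3, 141.9, 158.6.
The total first reaches 49 DD on day 5.

day 5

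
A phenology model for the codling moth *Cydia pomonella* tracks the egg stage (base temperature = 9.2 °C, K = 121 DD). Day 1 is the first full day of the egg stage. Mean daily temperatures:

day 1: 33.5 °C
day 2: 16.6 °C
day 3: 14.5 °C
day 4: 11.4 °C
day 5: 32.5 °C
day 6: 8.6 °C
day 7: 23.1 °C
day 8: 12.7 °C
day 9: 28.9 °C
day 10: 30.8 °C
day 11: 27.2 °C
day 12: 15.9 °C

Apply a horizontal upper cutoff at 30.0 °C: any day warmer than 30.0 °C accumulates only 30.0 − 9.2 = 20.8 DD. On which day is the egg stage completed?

Daily DD above 9.2 °C (capped at 20.8): 20.8, 7.4, 5.3, 2.2, 20.8, 0.0, 13.9, 3.5, 19.7, 20.8, 18.0, 6.7.
Cumulative: 20.8, 28.2, 33.5, 35.7, 56.5, 56.5, 70.4, 73.9, 93.6, 114.4, 132.4, 139.1.
The total first reaches 121 DD on day 11.

day 11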